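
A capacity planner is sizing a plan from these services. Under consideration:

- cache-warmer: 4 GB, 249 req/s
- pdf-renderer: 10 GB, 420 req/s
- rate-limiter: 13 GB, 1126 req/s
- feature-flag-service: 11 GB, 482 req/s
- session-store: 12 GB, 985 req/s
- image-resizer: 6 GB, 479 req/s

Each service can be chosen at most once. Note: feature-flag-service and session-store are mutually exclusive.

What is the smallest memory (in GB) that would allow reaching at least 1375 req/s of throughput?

17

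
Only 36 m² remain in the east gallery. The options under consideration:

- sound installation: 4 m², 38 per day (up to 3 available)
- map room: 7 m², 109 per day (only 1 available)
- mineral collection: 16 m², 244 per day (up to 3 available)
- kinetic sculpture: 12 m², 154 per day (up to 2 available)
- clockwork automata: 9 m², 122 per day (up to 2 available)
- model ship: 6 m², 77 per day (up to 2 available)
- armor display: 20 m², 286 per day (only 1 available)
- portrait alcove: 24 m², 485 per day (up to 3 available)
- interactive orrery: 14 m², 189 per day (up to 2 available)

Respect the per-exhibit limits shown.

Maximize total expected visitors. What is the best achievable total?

639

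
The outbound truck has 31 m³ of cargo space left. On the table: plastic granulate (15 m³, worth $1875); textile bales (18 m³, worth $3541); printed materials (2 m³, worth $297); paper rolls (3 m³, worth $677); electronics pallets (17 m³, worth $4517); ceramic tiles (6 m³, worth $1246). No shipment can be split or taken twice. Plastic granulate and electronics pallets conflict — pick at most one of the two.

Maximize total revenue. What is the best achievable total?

6737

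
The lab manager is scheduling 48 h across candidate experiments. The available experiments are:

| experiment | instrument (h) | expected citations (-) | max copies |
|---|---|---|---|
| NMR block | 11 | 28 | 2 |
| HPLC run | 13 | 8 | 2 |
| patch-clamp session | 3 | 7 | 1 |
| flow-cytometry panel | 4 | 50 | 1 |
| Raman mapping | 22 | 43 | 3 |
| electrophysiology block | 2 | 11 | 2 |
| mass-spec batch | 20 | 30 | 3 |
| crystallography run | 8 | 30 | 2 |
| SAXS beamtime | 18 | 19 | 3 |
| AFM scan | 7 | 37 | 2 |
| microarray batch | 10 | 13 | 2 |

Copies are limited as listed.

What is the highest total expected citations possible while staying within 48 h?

By expected citations per h: flow-cytometry panel 12.50, electrophysiology block 5.50, AFM scan 5.29, crystallography run 3.75 lead.
Greedy by ratio would take patch-clamp session + flow-cytometry panel + 2×electrophysiology block + 2×crystallography run + 2×AFM scan: 41 h used, total 213.
Dropping patch-clamp session and electrophysiology block frees 5 h; slotting in NMR block (11 h) lifts the total to 223 at 47 h.
Nothing else within 48 h beats 223.

223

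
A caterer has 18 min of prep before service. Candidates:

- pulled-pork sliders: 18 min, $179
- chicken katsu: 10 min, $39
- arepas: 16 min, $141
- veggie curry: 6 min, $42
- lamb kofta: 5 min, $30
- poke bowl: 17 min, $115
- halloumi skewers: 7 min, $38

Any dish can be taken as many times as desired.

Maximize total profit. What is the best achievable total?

179

Ranking by ratio (profit/min): pulled-pork sliders 9.94, arepas 8.81, veggie curry 7.00, poke bowl 6.76.
Taking pulled-pork sliders: 18 min used, 179 in profit.
Every other selection either busts 18 min or fails to beat 179.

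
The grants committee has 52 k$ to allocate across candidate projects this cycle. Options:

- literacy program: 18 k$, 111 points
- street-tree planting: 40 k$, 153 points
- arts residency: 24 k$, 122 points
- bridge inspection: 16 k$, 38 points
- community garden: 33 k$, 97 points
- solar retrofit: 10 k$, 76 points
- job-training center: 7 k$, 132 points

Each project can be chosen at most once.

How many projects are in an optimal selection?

Best achievable projected impact is 365.
One optimal bundle: literacy program + arts residency + job-training center (49 k$).
All optima have 3 projects.

3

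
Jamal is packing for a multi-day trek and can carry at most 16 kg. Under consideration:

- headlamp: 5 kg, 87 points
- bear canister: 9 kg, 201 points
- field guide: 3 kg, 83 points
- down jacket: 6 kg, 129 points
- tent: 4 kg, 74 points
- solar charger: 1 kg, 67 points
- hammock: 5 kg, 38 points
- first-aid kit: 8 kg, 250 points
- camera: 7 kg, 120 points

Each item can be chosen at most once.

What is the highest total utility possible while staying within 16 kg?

Field guide + tent + solar charger + first-aid kit uses 16 of the 16 kg and totals 474.
No other feasible combination exceeds 474.

474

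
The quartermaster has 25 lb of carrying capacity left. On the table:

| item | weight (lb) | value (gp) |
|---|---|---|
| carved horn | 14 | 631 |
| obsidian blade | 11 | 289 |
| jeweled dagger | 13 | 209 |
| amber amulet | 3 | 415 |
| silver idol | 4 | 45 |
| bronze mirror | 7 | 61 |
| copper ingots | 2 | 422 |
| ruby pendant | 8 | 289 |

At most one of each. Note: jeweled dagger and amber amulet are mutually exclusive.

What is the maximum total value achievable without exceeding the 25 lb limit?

By value per lb: copper ingots 211.00, amber amulet 138.33, carved horn 45.07, ruby pendant 36.12 lead.
Carved horn + amber amulet + silver idol + copper ingots uses 23 of the 25 lb and totals 1513.
Next best is carved horn + amber amulet + copper ingots at 1468 (19 lb) — short by 45.

1513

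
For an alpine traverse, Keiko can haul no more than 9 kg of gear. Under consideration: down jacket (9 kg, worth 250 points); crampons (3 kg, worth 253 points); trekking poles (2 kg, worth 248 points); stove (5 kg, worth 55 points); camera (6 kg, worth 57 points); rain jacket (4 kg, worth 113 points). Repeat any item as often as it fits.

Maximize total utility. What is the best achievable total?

997

A density-first pass picks 4×trekking poles — 992 at 8 kg.
Dropping trekking poles frees 2 kg; slotting in crampons (3 kg) lifts the total to 997 at 9 kg.
No other feasible combination exceeds 997.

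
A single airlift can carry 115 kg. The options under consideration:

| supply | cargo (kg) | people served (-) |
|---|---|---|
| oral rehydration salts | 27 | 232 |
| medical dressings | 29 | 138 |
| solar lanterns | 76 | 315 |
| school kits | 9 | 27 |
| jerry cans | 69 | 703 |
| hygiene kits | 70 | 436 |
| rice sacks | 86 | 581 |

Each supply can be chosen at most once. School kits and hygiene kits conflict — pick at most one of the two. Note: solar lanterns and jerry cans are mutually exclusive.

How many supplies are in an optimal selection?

3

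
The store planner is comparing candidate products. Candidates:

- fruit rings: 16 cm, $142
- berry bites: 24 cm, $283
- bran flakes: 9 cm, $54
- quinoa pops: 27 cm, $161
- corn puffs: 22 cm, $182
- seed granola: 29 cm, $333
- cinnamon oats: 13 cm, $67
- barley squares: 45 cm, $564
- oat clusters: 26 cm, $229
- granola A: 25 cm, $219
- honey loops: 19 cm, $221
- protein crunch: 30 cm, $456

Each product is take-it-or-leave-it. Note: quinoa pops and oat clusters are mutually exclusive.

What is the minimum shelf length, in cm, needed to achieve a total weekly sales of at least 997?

75

Look for the lowest-shelf combination reaching 997.
barley squares + protein crunch reaches 1020 using 75 cm.
No combination under 75 cm hits 997.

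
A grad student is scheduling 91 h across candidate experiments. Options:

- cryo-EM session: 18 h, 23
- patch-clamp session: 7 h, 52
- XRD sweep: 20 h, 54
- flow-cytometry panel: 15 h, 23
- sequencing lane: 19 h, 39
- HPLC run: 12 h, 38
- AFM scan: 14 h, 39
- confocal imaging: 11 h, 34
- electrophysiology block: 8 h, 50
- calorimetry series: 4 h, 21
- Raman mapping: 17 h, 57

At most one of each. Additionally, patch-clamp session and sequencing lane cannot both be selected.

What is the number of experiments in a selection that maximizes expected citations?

Best achievable expected citations is 324.
For example patch-clamp session + XRD sweep + HPLC run + AFM scan + confocal imaging + electrophysiology block + Raman mapping achieves it, using 89 h.
Any selection reaching 324 contains exactly 7 experiments.

7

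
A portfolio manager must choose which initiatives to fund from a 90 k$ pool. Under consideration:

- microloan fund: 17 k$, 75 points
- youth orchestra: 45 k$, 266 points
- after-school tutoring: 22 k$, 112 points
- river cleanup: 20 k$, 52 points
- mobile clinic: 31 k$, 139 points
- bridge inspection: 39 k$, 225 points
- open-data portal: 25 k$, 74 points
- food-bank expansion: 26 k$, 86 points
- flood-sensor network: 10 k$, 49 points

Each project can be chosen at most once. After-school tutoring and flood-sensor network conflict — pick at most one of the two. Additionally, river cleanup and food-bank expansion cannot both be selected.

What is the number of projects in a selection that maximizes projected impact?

Best achievable projected impact is 491.
For example youth orchestra + bridge inspection achieves it, using 84 k$.
All optima have 2 projects.

2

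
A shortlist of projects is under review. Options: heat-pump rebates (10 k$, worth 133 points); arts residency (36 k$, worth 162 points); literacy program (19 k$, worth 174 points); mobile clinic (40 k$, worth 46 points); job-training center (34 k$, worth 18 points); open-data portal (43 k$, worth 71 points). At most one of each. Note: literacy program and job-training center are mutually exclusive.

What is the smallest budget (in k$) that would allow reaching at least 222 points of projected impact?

29

Look for the lowest-budget combination reaching 222.
heat-pump rebates + literacy program reaches 307 using 29 k$.
No combination under 29 k$ hits 222.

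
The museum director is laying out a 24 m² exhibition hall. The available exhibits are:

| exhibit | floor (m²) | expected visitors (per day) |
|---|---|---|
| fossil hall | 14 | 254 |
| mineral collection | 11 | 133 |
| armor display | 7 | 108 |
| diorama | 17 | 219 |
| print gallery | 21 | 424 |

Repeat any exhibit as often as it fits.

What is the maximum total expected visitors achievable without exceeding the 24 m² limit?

Best packing: print gallery — 21 m², 424 total.

424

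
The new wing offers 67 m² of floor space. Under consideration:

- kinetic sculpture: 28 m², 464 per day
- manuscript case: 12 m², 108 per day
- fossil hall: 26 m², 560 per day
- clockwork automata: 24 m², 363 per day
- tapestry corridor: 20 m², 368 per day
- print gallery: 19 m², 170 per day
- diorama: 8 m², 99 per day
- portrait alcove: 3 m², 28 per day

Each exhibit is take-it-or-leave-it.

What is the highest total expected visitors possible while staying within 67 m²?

1151

Taking the top-ratio exhibits first gives fossil hall + tapestry corridor + diorama + portrait alcove for 1055 (57 m²).
Dropping tapestry corridor frees 20 m²; slotting in kinetic sculpture (28 m²) lifts the total to 1151 at 65 m².
The closest alternative, manuscript case + fossil hall + tapestry corridor + diorama, reaches only 1135.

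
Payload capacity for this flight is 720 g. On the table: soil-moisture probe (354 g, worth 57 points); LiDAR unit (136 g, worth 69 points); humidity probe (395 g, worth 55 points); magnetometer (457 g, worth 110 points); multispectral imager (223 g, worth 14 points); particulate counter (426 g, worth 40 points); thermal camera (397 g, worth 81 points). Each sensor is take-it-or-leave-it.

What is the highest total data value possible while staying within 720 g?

By data value per g: LiDAR unit 0.51, magnetometer 0.24, thermal camera 0.20 lead.
LiDAR unit + magnetometer uses 593 of the 720 g and totals 179.

179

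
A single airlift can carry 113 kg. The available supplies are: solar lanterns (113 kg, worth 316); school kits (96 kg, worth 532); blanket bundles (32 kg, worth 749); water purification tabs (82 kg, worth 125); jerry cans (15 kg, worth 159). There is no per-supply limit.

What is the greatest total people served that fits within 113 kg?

3×blanket bundles + jerry cans uses 111 of the 113 kg and totals 2406.

2406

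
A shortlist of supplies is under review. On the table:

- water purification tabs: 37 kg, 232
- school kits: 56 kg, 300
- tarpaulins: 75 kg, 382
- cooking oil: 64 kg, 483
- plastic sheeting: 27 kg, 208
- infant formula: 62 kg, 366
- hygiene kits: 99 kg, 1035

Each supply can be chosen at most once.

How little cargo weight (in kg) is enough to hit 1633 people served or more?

190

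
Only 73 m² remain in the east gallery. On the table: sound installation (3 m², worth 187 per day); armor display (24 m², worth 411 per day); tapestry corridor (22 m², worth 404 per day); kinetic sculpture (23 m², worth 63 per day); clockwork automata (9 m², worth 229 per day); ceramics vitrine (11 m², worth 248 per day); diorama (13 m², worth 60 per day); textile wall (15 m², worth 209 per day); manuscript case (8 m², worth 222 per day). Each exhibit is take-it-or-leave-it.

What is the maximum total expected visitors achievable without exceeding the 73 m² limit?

1506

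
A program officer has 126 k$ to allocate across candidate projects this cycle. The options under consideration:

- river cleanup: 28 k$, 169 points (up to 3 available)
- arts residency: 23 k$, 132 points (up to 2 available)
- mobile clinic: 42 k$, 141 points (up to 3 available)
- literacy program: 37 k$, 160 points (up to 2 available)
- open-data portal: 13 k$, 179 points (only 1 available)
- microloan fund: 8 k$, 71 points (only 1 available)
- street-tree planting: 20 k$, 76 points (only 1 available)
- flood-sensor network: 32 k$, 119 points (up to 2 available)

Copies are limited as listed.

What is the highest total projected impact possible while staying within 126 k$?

Taking the top-ratio projects first gives 3×river cleanup + open-data portal + microloan fund + street-tree planting for 833 (125 k$).
Replace river cleanup and street-tree planting with 2×arts residency: the trade gains 19 net, giving 852 at 123 k$.
Every other selection either busts 126 k$ or exceeds an availability limit or fails to beat 852.

852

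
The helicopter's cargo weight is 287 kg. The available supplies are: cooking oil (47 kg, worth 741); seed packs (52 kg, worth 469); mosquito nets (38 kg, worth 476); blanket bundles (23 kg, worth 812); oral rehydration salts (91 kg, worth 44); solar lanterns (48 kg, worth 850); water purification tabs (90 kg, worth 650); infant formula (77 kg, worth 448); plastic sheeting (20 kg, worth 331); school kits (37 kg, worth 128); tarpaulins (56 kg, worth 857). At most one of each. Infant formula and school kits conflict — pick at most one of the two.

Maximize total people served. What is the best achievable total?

Taking cooking oil + seed packs + mosquito nets + blanket bundles + solar lanterns + plastic sheeting + tarpaulins: 284 kg used, 4536 in people served.
The spare 3 kg is too small for any remaining supply, and no feasible exchange beats 4536.

4536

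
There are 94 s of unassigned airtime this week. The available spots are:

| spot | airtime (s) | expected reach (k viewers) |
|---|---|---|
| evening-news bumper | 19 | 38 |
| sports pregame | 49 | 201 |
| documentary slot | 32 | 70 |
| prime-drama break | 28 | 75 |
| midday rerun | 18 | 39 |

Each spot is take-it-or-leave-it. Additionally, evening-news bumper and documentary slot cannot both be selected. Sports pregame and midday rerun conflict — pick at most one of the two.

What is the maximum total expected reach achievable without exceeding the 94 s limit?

Best packing: sports pregame + prime-drama break — 77 s, 276 total.

276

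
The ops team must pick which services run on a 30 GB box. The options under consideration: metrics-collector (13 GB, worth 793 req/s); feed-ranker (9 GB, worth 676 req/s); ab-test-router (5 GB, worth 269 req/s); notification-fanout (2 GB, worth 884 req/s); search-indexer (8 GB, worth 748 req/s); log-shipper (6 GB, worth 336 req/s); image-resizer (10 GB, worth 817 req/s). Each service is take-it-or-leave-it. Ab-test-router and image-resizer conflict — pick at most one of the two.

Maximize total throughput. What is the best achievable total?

3125

The ratio ordering already packs tightly: feed-ranker + notification-fanout + search-indexer + image-resizer, 29 GB, 3125.
An exhaustive check of the 128 subsets confirms 3125.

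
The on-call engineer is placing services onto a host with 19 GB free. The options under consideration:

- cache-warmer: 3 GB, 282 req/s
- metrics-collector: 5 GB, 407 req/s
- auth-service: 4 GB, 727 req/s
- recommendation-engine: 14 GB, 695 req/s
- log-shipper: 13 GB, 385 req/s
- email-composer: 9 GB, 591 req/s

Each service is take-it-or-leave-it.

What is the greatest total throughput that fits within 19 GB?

1725

By throughput per GB: auth-service 181.75, cache-warmer 94.00, metrics-collector 81.40, email-composer 65.67 lead.
A density-first pass picks cache-warmer + metrics-collector + auth-service — 1416 at 12 GB.
The 3 GB tied up in cache-warmer is better spent on email-composer — total rises to 1725 (18 GB).
That's the maximum — no swap from here does better than 1725.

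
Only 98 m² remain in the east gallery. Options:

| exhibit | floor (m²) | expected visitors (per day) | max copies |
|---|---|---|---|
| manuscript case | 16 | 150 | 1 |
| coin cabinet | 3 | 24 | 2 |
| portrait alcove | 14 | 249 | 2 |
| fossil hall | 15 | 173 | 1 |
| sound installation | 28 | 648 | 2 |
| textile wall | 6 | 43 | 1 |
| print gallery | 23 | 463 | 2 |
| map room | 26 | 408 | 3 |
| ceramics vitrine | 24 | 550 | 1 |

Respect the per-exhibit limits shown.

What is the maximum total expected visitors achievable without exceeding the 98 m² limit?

2124

Greedy by ratio would take coin cabinet + portrait alcove + 2×sound installation + ceramics vitrine: 97 m² used, total 2119.
Replace coin cabinet and portrait alcove and sound installation with 2×print gallery: the trade gains 5 net, giving 2124 at 98 m².
No other feasible combination exceeds 2124.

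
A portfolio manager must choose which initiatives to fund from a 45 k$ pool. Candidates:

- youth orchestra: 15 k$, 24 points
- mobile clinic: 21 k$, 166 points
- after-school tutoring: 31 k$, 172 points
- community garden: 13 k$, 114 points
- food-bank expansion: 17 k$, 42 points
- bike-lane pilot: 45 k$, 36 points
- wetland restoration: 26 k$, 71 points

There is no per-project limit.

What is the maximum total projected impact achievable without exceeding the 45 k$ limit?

Density check — community garden 8.77, mobile clinic 7.90, after-school tutoring 5.55, wetland restoration 2.73 are the best per k$.
The ratio ordering already packs tightly: 3×community garden, 39 k$, 342.

342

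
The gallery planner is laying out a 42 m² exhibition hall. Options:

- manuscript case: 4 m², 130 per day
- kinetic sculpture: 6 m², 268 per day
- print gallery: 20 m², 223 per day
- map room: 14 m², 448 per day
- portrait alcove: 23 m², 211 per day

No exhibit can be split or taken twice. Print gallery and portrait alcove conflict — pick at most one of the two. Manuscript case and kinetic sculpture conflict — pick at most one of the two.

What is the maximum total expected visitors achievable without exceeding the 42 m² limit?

Kinetic sculpture + print gallery + map room uses 40 of the 42 m² and totals 939.

939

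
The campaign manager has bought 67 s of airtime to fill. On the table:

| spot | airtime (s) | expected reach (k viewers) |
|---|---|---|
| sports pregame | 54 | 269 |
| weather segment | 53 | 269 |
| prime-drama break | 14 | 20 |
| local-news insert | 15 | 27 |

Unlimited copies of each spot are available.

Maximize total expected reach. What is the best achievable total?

Taking weather segment + prime-drama break: 67 s used, 289 in expected reach.

289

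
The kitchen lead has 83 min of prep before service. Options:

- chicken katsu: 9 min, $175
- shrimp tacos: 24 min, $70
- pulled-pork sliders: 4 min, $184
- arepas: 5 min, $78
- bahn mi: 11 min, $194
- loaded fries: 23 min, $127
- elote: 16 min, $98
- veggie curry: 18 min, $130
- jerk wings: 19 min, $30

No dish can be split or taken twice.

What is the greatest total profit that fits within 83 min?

908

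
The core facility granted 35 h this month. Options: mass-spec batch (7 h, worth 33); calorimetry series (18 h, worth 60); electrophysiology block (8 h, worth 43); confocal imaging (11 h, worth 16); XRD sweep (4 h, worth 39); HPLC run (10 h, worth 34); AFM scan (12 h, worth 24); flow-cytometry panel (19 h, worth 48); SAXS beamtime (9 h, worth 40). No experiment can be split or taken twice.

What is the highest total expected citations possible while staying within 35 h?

The ratio heuristic lands on mass-spec batch + electrophysiology block + XRD sweep + SAXS beamtime (155) but leaves 7 h idle.
Dropping mass-spec batch frees 7 h; slotting in HPLC run (10 h) lifts the total to 156 at 31 h.

156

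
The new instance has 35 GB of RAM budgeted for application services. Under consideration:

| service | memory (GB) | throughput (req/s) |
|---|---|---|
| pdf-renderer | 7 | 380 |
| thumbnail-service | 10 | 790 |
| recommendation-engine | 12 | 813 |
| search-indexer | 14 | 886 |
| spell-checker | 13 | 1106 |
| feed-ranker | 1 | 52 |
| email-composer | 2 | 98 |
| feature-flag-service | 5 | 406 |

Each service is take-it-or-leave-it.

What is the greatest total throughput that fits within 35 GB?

2709

Greedy by ratio would take pdf-renderer + thumbnail-service + spell-checker + feature-flag-service: 35 GB used, total 2682.
Dropping pdf-renderer and feature-flag-service frees 12 GB; slotting in recommendation-engine (12 GB) lifts the total to 2709 at 35 GB.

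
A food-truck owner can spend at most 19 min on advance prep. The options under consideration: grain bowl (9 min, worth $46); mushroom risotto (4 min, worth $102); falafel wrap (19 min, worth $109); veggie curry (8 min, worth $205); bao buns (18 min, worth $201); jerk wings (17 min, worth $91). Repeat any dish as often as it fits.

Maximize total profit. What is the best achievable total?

By profit per min: veggie curry 25.62, mushroom risotto 25.50, bao buns 11.17, falafel wrap 5.74 lead.
Best packing: 2×veggie curry — 16 min, 410 total.

410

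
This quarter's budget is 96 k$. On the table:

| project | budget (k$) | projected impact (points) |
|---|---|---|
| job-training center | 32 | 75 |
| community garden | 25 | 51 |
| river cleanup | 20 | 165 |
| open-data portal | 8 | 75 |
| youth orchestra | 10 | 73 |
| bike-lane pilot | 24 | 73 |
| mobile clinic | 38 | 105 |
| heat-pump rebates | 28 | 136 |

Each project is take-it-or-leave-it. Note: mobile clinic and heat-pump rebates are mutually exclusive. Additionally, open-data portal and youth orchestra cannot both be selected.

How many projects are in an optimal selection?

4

Best achievable projected impact is 451.
One optimal bundle: job-training center + river cleanup + open-data portal + heat-pump rebates (88 k$).
Any selection reaching 451 contains exactly 4 projects.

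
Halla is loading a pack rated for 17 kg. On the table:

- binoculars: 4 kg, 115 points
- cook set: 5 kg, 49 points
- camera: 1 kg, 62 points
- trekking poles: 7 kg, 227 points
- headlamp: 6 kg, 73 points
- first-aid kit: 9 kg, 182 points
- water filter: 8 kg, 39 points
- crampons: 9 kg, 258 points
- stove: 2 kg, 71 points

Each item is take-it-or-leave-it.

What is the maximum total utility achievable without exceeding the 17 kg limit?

547

Ranking by ratio (utility/kg): camera 62.00, stove 35.50, trekking poles 32.43, binoculars 28.75.
Taking the top-ratio items first gives binoculars + camera + trekking poles + stove for 475 (14 kg).
Replace binoculars and stove with crampons: the trade gains 72 net, giving 547 at 17 kg.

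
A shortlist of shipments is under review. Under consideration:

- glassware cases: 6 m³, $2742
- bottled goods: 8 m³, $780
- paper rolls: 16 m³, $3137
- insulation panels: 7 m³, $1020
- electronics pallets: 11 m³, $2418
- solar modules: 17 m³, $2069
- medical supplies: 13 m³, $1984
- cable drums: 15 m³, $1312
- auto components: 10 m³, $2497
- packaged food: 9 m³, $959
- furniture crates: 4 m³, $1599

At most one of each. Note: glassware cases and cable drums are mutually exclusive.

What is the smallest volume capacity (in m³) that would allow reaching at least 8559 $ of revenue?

Minimise m³ subject to total revenue ≥ 8559.
glassware cases + electronics pallets + auto components + furniture crates: 9256 revenue at 31 m³.
No combination under 31 m³ hits 8559.

31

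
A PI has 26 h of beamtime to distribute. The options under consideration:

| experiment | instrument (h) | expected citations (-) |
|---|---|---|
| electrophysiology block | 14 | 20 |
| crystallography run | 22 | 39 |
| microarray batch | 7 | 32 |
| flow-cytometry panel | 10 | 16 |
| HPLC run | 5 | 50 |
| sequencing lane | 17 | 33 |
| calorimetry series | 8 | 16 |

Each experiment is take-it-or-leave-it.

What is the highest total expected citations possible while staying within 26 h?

102

By expected citations per h: HPLC run 10.00, microarray batch 4.57, calorimetry series 2.00 lead.
Filling by ratio: microarray batch + HPLC run + calorimetry series for 98, with 6 h left unused.
Replace calorimetry series with electrophysiology block: the trade gains 4 net, giving 102 at 26 h.
Runner-up microarray batch + flow-cytometry panel + HPLC run tops out at 98.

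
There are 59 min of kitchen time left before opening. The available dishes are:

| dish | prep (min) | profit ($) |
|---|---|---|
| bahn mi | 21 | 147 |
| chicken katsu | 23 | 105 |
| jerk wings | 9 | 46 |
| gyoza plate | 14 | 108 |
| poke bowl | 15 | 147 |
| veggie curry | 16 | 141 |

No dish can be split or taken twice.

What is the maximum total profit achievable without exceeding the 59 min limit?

Density check — poke bowl 9.80, veggie curry 8.81, gyoza plate 7.71 are the best per min.
A density-first pass picks jerk wings + gyoza plate + poke bowl + veggie curry — 442 at 54 min.
The 16 min tied up in veggie curry is better spent on bahn mi — total rises to 448 (59 min).
No other feasible combination exceeds 448.

448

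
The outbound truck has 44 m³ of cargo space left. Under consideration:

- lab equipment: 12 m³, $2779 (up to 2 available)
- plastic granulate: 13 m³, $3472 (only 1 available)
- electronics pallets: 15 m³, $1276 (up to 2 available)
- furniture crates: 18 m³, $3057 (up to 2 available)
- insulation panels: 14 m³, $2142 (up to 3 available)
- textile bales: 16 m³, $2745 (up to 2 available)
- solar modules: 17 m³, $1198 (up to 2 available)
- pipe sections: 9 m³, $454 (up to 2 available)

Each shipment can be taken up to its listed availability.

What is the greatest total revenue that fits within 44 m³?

Density check — plastic granulate 267.08, lab equipment 231.58, textile bales 171.56 are the best per m³.
A density-first pass picks 2×lab equipment + plastic granulate — 9030 at 37 m³.
Dropping lab equipment frees 12 m³; slotting in furniture crates (18 m³) lifts the total to 9308 at 43 m³.
No other feasible combination exceeds 9308.

9308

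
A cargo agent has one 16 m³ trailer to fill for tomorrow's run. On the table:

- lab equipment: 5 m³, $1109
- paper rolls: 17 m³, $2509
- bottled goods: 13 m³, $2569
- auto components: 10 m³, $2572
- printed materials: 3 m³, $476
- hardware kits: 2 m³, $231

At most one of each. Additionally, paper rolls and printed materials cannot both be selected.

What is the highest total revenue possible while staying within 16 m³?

The ratio ordering already packs tightly: lab equipment + auto components, 15 m³, 3681.

3681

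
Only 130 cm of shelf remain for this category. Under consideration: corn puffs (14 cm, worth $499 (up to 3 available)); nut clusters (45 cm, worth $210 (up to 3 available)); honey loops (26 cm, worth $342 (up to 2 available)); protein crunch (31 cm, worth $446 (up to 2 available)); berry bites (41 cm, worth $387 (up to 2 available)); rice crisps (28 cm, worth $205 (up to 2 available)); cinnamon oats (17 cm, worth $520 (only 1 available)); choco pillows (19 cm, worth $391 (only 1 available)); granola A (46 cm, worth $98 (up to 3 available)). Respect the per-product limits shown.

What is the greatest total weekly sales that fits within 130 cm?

Filling by ratio: 3×corn puffs + protein crunch + cinnamon oats + choco pillows for 2854, with 21 cm left unused.
The 31 cm tied up in protein crunch is better spent on 2×honey loops — total rises to 3092 (130 cm).
Nothing else within 130 cm beats 3092.

3092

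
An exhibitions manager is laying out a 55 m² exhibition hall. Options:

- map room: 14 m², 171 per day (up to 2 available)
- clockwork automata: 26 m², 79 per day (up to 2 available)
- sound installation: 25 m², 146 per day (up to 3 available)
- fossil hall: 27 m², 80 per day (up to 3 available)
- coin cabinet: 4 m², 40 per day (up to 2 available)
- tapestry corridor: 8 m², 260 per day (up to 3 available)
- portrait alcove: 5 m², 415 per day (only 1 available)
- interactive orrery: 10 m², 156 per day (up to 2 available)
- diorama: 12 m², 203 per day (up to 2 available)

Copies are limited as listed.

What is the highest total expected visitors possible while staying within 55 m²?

Taking 3×tapestry corridor + portrait alcove + 2×diorama: 53 m² used, 1601 in expected visitors.
That's the maximum — no swap from here does better than 1601.

1601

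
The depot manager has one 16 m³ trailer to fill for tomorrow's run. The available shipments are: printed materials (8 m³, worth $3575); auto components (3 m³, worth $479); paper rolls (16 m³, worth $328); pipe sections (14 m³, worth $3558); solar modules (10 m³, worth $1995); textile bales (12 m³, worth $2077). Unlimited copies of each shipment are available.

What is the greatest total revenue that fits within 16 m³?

7150

The ratio ordering already packs tightly: 2×printed materials, 16 m³, 7150.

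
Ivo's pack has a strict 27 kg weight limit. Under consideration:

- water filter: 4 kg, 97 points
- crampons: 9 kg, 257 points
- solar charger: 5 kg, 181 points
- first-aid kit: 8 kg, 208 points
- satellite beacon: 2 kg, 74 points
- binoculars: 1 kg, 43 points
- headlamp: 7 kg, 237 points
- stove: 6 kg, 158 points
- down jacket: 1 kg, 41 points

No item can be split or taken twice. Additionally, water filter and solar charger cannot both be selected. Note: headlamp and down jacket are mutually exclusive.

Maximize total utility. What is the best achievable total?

Ranking by ratio (utility/kg): binoculars 43.00, down jacket 41.00, satellite beacon 37.00.
Taking crampons + solar charger + headlamp + stove: 27 kg used, 833 in utility.
Next best is solar charger + first-aid kit + binoculars + headlamp + stove at 827 (27 kg) — short by 6.

833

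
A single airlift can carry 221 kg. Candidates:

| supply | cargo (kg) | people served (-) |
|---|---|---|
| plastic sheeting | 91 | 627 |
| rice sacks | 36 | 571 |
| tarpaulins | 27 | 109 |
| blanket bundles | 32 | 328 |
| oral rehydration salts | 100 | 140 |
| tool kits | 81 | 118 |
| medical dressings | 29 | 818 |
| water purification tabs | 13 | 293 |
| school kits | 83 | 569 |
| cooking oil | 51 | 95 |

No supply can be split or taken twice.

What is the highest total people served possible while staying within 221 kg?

2688

Density check — medical dressings 28.21, water purification tabs 22.54, rice sacks 15.86 are the best per kg.
Filling by ratio: plastic sheeting + rice sacks + blanket bundles + medical dressings + water purification tabs for 2637, with 20 kg left unused.
Dropping plastic sheeting frees 91 kg; slotting in tarpaulins + school kits (110 kg) lifts the total to 2688 at 220 kg.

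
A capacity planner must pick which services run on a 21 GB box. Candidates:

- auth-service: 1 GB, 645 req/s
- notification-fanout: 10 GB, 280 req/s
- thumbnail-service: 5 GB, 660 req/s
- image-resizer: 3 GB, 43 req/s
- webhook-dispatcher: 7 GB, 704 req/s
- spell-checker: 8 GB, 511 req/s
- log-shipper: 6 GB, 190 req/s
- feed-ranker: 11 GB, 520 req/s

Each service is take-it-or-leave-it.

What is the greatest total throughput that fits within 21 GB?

2520

Best packing: auth-service + thumbnail-service + webhook-dispatcher + spell-checker — 21 GB, 2520 total.
Next best is auth-service + thumbnail-service + webhook-dispatcher + log-shipper at 2199 (19 GB) — short by 321.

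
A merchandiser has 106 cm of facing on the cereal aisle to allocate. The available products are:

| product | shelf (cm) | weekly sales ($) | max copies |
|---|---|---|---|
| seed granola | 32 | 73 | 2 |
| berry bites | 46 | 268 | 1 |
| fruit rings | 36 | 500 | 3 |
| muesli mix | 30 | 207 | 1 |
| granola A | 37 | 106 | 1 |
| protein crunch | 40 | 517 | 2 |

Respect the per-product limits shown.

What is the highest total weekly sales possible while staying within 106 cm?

1224

Density check — fruit rings 13.89, protein crunch 12.93, muesli mix 6.90, berry bites 5.83 are the best per cm.
Greedy by ratio would take 2×fruit rings + muesli mix: 102 cm used, total 1207.
The 36 cm tied up in fruit rings is better spent on protein crunch — total rises to 1224 (106 cm).
Nothing else within 106 cm beats 1224.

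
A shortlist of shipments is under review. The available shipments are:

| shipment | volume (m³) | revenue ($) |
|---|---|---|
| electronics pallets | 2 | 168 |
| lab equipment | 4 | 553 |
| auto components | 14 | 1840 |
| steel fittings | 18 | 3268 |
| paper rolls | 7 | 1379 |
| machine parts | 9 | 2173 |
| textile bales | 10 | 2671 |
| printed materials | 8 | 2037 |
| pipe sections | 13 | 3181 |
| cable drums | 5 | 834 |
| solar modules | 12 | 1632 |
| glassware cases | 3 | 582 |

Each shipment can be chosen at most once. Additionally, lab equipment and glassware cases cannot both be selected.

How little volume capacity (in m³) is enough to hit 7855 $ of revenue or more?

Minimise m³ subject to total revenue ≥ 7855.
textile bales + printed materials + pipe sections: 7889 revenue at 31 m³.
Below 31 m³ the best achievable stays under 7855.

31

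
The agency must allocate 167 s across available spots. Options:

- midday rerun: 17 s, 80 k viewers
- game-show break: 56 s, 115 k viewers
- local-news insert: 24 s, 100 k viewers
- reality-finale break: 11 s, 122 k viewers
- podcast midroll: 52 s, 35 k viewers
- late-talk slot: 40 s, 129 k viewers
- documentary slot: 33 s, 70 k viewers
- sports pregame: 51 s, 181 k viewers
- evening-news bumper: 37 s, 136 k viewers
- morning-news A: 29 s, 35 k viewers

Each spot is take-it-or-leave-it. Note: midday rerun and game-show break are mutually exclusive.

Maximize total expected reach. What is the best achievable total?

A density-first pass picks midday rerun + local-news insert + reality-finale break + sports pregame + evening-news bumper — 619 at 140 s.
Replace midday rerun with late-talk slot: the trade gains 49 net, giving 668 at 163 s.
Nothing else feasible within 167 s beats 668.

668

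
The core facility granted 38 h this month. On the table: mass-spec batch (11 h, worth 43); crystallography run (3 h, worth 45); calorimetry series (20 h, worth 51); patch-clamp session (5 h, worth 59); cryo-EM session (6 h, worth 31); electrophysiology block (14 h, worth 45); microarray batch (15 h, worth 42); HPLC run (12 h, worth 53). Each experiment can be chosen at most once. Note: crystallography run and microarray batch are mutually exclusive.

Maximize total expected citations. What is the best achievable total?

By expected citations per h: crystallography run 15.00, patch-clamp session 11.80, cryo-EM session 5.17, HPLC run 4.42 lead.
The ratio ordering already packs tightly: mass-spec batch + crystallography run + patch-clamp session + cryo-EM session + HPLC run, 37 h, 231.

231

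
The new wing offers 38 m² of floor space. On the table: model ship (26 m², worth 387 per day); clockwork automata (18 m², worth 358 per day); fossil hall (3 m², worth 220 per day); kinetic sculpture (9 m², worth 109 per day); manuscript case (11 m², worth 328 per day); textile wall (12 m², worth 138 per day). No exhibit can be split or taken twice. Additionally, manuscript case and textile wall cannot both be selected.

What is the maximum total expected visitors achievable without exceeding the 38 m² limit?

906

Clockwork automata + fossil hall + manuscript case uses 32 of the 38 m² and totals 906.
The closest alternative, clockwork automata + kinetic sculpture + manuscript case, reaches only 795.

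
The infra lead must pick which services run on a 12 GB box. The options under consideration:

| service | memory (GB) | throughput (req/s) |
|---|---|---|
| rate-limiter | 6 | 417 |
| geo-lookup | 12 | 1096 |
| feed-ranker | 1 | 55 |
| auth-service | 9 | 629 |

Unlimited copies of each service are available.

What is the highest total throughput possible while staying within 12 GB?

The ratio ordering already packs tightly: geo-lookup, 12 GB, 1096.
Every other selection either busts 12 GB or fails to beat 1096.

1096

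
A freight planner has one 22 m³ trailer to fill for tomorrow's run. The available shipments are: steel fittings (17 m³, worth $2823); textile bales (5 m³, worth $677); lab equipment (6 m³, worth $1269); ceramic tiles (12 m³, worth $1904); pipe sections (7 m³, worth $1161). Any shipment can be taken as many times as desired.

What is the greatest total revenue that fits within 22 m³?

The ratio heuristic lands on 3×lab equipment (3807) but leaves 4 m³ idle.
Dropping lab equipment frees 6 m³; slotting in 2×textile bales (10 m³) lifts the total to 3892 at 22 m³.
Every other selection either busts 22 m³ or fails to beat 3892.

3892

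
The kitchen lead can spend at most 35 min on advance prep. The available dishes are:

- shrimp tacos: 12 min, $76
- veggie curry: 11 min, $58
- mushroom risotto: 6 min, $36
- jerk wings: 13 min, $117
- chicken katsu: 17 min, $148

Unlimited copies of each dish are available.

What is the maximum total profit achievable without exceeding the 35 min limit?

296

Taking the top-ratio dishes first gives mushroom risotto + 2×jerk wings for 270 (32 min).
Replace mushroom risotto and 2×jerk wings with 2×chicken katsu: the trade gains 26 net, giving 296 at 34 min.
The spare 1 min is too small for any remaining dish, and no exchange beats 296.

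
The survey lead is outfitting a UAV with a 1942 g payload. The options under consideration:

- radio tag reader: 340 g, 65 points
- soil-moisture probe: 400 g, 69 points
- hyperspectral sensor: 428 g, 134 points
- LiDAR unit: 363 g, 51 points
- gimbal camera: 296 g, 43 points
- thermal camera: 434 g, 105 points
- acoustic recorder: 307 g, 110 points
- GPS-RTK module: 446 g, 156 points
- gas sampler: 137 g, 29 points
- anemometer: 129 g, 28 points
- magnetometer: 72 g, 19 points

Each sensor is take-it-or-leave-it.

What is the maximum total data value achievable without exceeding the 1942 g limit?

562

Density check — acoustic recorder 0.36, GPS-RTK module 0.35, hyperspectral sensor 0.31, magnetometer 0.26 are the best per g.
A density-first pass picks hyperspectral sensor + thermal camera + acoustic recorder + GPS-RTK module + anemometer + magnetometer — 552 at 1816 g.
Dropping magnetometer frees 72 g; slotting in gas sampler (137 g) lifts the total to 562 at 1881 g.
Nothing else within 1942 g beats 562.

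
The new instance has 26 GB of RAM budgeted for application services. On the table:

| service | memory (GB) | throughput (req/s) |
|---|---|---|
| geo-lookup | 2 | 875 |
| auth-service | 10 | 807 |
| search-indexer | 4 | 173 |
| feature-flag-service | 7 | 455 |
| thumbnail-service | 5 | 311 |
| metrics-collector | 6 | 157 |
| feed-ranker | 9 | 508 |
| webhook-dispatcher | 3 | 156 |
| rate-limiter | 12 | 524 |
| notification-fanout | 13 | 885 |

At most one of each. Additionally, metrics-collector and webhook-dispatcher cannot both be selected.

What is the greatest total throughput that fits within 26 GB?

2567

By throughput per GB: geo-lookup 437.50, auth-service 80.70, notification-fanout 68.08, feature-flag-service 65.00 lead.
Geo-lookup + auth-service + notification-fanout uses 25 of the 26 GB and totals 2567.
An exhaustive check of the 1024 subsets confirms 2567.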